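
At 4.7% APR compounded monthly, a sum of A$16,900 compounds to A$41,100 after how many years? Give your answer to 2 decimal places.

18.95 years

Periodic rate i = 0.047/12 = 0.00391667.
n = ln(41100/16900) / ln(1+0.00391667) = ln(2.43195) / 0.003909 = 227.3448 months
= 227.3448/12 years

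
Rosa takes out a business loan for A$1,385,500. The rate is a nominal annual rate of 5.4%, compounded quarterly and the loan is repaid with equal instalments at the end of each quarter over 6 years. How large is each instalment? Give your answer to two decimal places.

A$67,970.87

Periodic rate i = 0.054/4 = 0.0135; n = 6 × 4 = 24 periods.
PMT = 1.3855e+06 / ( [1 − (1+0.0135)^(−24)] / 0.0135 ) = 1.3855e+06 / 20.383734 = 67,970.8651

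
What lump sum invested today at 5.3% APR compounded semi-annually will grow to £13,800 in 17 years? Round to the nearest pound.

£5,671

Periodic rate i = 0.053/2 = 0.0265; n = 17 × 2 = 34 periods.
PV = 13,800 / (1 + 0.0265)^34 = 13,800 / 2.433349 = 5,671.1960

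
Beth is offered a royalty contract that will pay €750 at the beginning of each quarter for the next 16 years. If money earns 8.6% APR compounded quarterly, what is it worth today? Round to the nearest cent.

Periodic rate i = 0.086/4 = 0.0215; n = 16 × 4 = 64 periods.
Annuity factor a(64|0.0215) × (1+i) = 35.334520; PV = 750 × 35.334520 = 26,500.8897
(annuity-due: payments at period start, so ×(1+i).)

€26,500.89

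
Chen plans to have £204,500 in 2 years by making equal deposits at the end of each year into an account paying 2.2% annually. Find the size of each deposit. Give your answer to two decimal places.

PMT = 204500 / ( [(1+0.022)^2 − 1] / 0.022 ) = 204500 / 2.022000 = 101,137.4876

£101,137.49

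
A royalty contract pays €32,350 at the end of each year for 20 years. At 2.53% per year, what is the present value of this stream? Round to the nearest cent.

€502,883.21

Annuity factor a(20|0.0253) = 15.545076; PV = 32350 × 15.545076 = 502,883.2051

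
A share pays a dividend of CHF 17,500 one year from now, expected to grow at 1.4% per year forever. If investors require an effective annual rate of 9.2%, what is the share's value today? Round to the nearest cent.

PV = PMT / (i − g) = 17500 / (0.092 − 0.014) = 17500 / 0.078000 = 224,358.9744

CHF 224,358.97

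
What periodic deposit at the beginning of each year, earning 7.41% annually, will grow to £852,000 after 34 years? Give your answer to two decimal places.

£5,671.50

PMT = 852000 / ( [(1+0.0741)^34 − 1] / 0.0741 × (1+i) ) = 852000 / 150.224928 = 5,671.4955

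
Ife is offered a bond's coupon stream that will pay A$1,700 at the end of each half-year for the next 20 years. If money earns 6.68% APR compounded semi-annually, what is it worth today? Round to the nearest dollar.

A$37,222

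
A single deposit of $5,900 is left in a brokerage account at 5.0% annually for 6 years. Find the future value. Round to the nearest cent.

$7,906.56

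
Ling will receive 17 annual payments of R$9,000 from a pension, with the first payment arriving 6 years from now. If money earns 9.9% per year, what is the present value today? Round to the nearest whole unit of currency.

R$45,311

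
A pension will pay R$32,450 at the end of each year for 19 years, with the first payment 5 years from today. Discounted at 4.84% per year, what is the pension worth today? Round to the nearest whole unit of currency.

R$328,887

PV at t=4 (ordinary 19-year annuity): 32450 × a(19|0.0484) = 32450 × 12.244466 = 397,332.9088
PV₀ = 397,332.9088 / (1+0.0484)^4 = 397,332.9088 / 1.208114 = 328,886.8335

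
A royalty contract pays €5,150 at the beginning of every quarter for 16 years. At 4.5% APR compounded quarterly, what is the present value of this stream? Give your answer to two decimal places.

i = 0.045/4 = 0.01125 per quarter; n = 16·4 = 64.
PV = 5150 × [1 − (1+0.01125)^(−64)] / 0.01125 × (1+i) = 5150 × 45.959031 = 236,689.0106
(annuity-due: payments at period start, so ×(1+i).)

€236,689.01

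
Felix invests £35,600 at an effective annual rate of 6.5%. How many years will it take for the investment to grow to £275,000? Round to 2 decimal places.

(1+i)^n = 275000/35600 = 7.72472, so n = ln 7.72472 / ln 1.065 = 32.4642 years

32.46 years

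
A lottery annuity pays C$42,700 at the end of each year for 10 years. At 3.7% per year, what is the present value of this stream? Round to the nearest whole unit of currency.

C$351,566

PV = 42700 × [1 − (1+0.037)^(−10)] / 0.037 = 42700 × 8.233395 = 351,565.9798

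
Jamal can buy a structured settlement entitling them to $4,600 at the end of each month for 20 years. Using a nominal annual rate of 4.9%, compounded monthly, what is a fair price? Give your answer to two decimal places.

$702,886.67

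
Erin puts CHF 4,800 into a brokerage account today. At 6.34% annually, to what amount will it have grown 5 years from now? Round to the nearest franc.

CHF 6,527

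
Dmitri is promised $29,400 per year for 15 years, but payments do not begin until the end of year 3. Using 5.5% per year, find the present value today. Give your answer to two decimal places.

$265,137.69

PV at t=2 (ordinary 15-year annuity): 29400 × a(15|0.055) = 29400 × 10.037581 = 295,104.8797
PV₀ = 295,104.8797 / (1+0.055)^2 = 295,104.8797 / 1.113025 = 265,137.6921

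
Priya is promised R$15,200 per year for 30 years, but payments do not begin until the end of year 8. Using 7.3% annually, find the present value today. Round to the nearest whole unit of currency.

R$111,794

Value one period before first payment (t=7): 15200 × [1 − (1+0.073)^(−30)] / 0.073 = 15200 × 12.044059 = 183,069.6947
Discount back 7 years: 183,069.6947 × (1+0.073)^(−7) = 183,069.6947 × 0.610663 = 111,793.9763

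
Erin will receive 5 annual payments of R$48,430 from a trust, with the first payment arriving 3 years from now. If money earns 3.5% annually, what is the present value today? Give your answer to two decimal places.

R$204,125.17

Value one period before first payment (t=2): 48430 × [1 − (1+0.035)^(−5)] / 0.035 = 48430 × 4.515052 = 218,663.9865
Discount back 2 years: 218,663.9865 × (1+0.035)^(−2) = 218,663.9865 × 0.933511 = 204,125.1712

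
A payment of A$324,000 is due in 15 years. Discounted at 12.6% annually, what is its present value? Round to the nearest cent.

PV = 324,000 / (1 + 0.126)^15 = 324,000 / 5.930289 = 54,634.7742

A$54,634.77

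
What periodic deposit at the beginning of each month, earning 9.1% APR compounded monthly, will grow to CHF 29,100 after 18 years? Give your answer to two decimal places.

CHF 53.25

i = 0.091/12 = 0.00758333 per month; n = 18·12 = 216.
FV-annuity factor × (1+i) = 546.509830; PMT = 29100 / 546.509830 = 53.2470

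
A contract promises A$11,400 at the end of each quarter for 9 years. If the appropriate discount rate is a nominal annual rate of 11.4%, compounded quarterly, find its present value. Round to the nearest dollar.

Periodic rate i = 0.114/4 = 0.0285; n = 9 × 4 = 36 periods.
PV = PMT · [1 − (1+i)^(−n)] / i = 11400 · 22.329194 = 254,552.8103

A$254,553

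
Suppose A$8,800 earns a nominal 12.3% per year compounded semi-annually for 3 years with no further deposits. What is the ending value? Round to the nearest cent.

A$12,589.33

i = 0.123/2 = 0.0615 per half-year; n = 3·2 = 6.
FV = PV·(1+i)^n = 8,800 × 1.430606 = 12,589.3313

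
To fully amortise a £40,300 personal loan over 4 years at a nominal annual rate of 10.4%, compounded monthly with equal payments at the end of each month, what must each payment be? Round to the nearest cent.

Periodic rate i = 0.104/12 = 0.00866667; n = 4 × 12 = 48 periods.
PMT = 40300 / ( [1 − (1+0.00866667)^(−48)] / 0.00866667 ) = 40300 / 39.131113 = 1,029.8710

£1,029.87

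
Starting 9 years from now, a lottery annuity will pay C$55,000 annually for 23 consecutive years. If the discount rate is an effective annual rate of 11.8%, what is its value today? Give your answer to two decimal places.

PV at t=8 (ordinary 23-year annuity): 55000 × a(23|0.118) = 55000 × 7.823013 = 430,265.7219
PV₀ = 430,265.7219 / (1+0.118)^8 = 430,265.7219 / 2.440813 = 176,279.7070

C$176,279.71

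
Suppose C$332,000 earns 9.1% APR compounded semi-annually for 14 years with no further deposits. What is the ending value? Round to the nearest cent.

C$1,154,014.12

i = 0.091/2 = 0.0455 per half-year; n = 14·2 = 28.
FV = 332,000 × (1 + 0.0455)^28 = 1,154,014.1235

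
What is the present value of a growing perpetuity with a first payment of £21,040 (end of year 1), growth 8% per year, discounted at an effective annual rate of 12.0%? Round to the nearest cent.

£526,000.00

PV = PMT / (i − g) = 21040 / (0.12 − 0.08) = 21040 / 0.040000 = 526,000.0000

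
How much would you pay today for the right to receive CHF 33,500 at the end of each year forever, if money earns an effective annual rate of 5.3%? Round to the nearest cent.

PV = PMT / i = 33500 / 0.053 = 632,075.4717

CHF 632,075.47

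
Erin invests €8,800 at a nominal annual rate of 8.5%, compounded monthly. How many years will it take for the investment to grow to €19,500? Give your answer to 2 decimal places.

9.39 years

Periodic rate i = 0.085/12 = 0.00708333.
n = ln(19500/8800) / ln(1+0.00708333) = ln(2.21591) / 0.007058 = 112.7262 months
= 112.7262/12 years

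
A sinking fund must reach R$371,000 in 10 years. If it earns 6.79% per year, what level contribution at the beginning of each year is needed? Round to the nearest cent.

PMT = 371000 / ( [(1+0.0679)^10 − 1] / 0.0679 × (1+i) ) = 371000 / 14.609044 = 25,395.2285

R$25,395.23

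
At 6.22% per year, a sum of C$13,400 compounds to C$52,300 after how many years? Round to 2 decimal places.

22.57 years

(1+i)^n = 52300/13400 = 3.90299, so n = ln 3.90299 / ln 1.0622 = 22.5670 years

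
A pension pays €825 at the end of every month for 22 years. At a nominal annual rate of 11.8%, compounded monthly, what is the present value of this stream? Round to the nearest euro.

With 12 periods per year: i = 0.00983333, n = 264.
PV = 825 × [1 − (1+0.00983333)^(−264)] / 0.00983333 = 825 × 94.014621 = 77,562.0620

€77,562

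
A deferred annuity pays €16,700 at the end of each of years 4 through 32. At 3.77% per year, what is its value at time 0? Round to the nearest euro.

PV at t=3 (ordinary 29-year annuity): 16700 × a(29|0.0377) = 16700 × 17.455853 = 291,512.7463
PV₀ = 291,512.7463 / (1+0.0377)^3 = 291,512.7463 / 1.117417 = 260,880.7886

€260,881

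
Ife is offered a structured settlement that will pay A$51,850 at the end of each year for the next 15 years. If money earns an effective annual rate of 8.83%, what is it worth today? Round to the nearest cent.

A$422,174.34

PV = 51850 × [1 − (1+0.0883)^(−15)] / 0.0883 = 51850 × 8.142225 = 422,174.3444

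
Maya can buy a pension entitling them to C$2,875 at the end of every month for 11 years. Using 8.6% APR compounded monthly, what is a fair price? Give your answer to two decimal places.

C$244,868.45

i = 0.086/12 = 0.00716667 per month; n = 11·12 = 132.
PV = PMT · [1 − (1+i)^(−n)] / i = 2875 · 85.171635 = 244,868.4497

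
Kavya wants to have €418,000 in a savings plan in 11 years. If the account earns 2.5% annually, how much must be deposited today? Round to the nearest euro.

PV = FV·(1+i)^(−n) = 418,000 × 0.762145 = 318,576.5189

€318,577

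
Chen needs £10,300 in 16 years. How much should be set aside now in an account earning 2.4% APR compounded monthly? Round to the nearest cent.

Periodic rate i = 0.024/12 = 0.002; n = 16 × 12 = 192 periods.
PV = FV·(1+i)^(−n) = 10,300 × 0.681393 = 7,018.3446

£7,018.34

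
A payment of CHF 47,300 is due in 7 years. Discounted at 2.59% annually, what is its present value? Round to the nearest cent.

Discount factor = (1+0.0259)^(−7) = 0.836113; PV = 47,300 × 0.836113 = 39,548.1281

CHF 39,548.13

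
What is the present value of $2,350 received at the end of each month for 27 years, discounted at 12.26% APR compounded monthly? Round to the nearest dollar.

$221,476

i = 0.1226/12 = 0.0102167 per month; n = 27·12 = 324.
Annuity factor a(324|0.0102167) = 94.245296; PV = 2350 × 94.245296 = 221,476.4453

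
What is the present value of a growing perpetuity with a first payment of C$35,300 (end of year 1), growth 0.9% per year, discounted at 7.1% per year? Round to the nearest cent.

PV = D₁/(r − g) = 35300/(0.071 − 0.009) = 569,354.8387

C$569,354.84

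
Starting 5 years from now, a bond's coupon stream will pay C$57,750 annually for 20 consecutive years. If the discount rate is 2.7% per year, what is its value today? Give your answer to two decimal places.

Value one period before first payment (t=4): 57750 × [1 − (1+0.027)^(−20)] / 0.027 = 57750 × 15.298648 = 883,496.9014
Discount back 4 years: 883,496.9014 × (1+0.027)^(−4) = 883,496.9014 × 0.898914 = 794,187.8822

C$794,187.88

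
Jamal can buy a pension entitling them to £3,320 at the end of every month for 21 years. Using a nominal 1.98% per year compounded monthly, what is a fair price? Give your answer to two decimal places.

£684,044.05

i = 0.0198/12 = 0.00165 per month; n = 21·12 = 252.
PV = 3320 × [1 − (1+0.00165)^(−252)] / 0.00165 = 3320 × 206.037365 = 684,044.0503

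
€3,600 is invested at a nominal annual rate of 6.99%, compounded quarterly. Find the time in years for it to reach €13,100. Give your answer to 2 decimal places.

18.64 years

Periodic rate i = 0.0699/4 = 0.017475.
(1+i)^n = 13100/3600 = 3.63889, so n = ln 3.63889 / ln 1.01747 = 74.5598 quarters
= 74.5598/4 years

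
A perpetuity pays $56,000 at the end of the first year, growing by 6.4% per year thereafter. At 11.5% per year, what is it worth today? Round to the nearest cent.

$1,098,039.22

PV = D₁/(r − g) = 56000/(0.115 − 0.064) = 1,098,039.2157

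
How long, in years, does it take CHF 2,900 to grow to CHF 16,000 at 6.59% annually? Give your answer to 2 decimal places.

26.76 years

n = ln(16000/2900) / ln(1+0.0659) = ln(5.51724) / 0.063820 = 26.7611 years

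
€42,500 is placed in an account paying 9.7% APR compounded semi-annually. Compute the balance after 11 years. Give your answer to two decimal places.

€120,474.32

i = 0.097/2 = 0.0485 per half-year; n = 11·2 = 22.
FV = PV·(1+i)^n = 42,500 × 2.834690 = 120,474.3233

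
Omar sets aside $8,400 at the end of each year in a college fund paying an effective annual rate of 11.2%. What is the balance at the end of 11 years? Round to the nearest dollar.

FV = PMT · [(1+i)^n − 1] / i = 8400 · 19.774914 = 166,109.2783

$166,109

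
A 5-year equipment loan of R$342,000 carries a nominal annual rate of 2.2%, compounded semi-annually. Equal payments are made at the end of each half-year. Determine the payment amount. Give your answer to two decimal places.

R$36,303.05

i = 0.022/2 = 0.011 per half-year; n = 5·2 = 10.
PMT = 342000 / ( [1 − (1+0.011)^(−10)] / 0.011 ) = 342000 / 9.420697 = 36,303.0469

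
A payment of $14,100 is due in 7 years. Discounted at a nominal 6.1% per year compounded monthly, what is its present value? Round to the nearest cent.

$9,209.69

i = 0.061/12 = 0.00508333 per month; n = 7·12 = 84.
Discount factor = (1+0.00508333)^(−84) = 0.653170; PV = 14,100 × 0.653170 = 9,209.6922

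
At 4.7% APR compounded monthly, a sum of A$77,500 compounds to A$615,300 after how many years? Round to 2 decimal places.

44.17 years

Periodic rate i = 0.047/12 = 0.00391667.
n = ln(615300/77500) / ln(1+0.00391667) = ln(7.93935) / 0.003909 = 530.0136 months
= 530.0136/12 years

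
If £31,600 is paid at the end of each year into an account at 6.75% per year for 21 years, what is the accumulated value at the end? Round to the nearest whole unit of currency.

FV = PMT · [(1+i)^n − 1] / i = 31600 · 43.586387 = 1,377,329.8310

£1,377,330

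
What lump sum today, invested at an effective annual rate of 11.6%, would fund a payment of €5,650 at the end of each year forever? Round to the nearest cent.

€48,706.90

PV = C/r = 5650/0.116 = 48,706.8966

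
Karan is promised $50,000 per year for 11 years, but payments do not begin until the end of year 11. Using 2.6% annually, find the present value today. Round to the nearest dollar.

PV at t=10 (ordinary 11-year annuity): 50000 × a(11|0.026) = 50000 × 9.461025 = 473,051.2626
PV₀ = 473,051.2626 / (1+0.026)^10 = 473,051.2626 / 1.292628 = 365,960.8252

$365,961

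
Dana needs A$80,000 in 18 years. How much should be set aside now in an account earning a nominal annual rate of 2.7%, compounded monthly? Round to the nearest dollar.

A$49,233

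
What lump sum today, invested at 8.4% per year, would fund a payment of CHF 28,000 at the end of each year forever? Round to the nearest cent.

CHF 333,333.33

PV = PMT / i = 28000 / 0.084 = 333,333.3333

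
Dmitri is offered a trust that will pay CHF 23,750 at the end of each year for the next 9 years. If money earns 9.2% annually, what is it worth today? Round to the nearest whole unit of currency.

CHF 141,237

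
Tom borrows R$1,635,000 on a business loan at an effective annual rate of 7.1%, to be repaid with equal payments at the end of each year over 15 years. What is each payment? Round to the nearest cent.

R$180,649.71

PMT = 1.635e+06 / ( [1 − (1+0.071)^(−15)] / 0.071 ) = 1.635e+06 / 9.050665 = 180,649.7104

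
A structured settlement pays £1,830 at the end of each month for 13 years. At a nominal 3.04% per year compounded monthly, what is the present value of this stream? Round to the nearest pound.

Periodic rate i = 0.0304/12 = 0.00253333; n = 13 × 12 = 156 periods.
PV = PMT · [1 − (1+i)^(−n)] / i = 1830 · 128.730789 = 235,577.3445

£235,577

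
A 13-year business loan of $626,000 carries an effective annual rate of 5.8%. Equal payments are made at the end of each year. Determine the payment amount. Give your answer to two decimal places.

Annuity-PV factor = 8.957031; PMT = 626000 / 8.957031 = 69,889.2265

$69,889.23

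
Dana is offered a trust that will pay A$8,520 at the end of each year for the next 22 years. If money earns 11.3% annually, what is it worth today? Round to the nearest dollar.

PV = PMT · [1 − (1+i)^(−n)] / i = 8520 · 8.010044 = 68,245.5708

A$68,246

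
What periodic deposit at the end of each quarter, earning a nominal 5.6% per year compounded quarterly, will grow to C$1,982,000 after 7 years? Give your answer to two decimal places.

C$58,303.95

With 4 periods per year: i = 0.014, n = 28.
FV-annuity factor = 33.994267; PMT = 1.982e+06 / 33.994267 = 58,303.9491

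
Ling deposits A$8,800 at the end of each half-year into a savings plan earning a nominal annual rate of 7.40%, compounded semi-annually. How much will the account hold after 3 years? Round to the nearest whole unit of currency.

i = 0.074/2 = 0.037 per half-year; n = 3·2 = 6.
FV = 8800 × [(1+0.037)^6 − 1] / 0.037 = 8800 × 6.583151 = 57,931.7298

A$57,932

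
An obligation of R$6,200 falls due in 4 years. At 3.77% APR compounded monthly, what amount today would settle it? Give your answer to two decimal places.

R$5,333.38

Periodic rate i = 0.0377/12 = 0.00314167; n = 4 × 12 = 48 periods.
PV = 6,200 / (1 + 0.00314167)^48 = 6,200 / 1.162489 = 5,333.3826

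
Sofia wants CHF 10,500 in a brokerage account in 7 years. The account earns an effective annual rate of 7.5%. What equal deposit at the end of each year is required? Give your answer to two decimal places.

FV-annuity factor = 8.787322; PMT = 10500 / 8.787322 = 1,194.9033

CHF 1,194.90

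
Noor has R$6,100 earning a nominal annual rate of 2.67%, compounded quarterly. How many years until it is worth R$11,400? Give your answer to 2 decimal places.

Periodic rate i = 0.0267/4 = 0.006675.
(1+i)^n = 11400/6100 = 1.86885, so n = ln 1.86885 / ln 1.00667 = 93.9939 quarters
= 93.9939/4 years

23.50 years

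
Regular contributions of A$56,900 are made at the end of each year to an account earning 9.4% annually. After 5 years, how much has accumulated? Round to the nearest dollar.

Accumulation factor s(5|0.094) = 6.032591; FV = 56900 × 6.032591 = 343,254.4276

A$343,254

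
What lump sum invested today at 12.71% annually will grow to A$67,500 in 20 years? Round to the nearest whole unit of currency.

A$6,167

PV = 67,500 / (1 + 0.1271)^20 = 67,500 / 10.945837 = 6,166.7278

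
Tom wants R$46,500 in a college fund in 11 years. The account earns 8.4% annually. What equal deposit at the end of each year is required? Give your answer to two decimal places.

R$2,734.51

FV-annuity factor = 17.004887; PMT = 46500 / 17.004887 = 2,734.5080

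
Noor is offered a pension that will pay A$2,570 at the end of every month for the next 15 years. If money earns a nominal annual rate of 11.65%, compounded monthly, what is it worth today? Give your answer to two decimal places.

With 12 periods per year: i = 0.00970833, n = 180.
Annuity factor a(180|0.00970833) = 84.908149; PV = 2570 × 84.908149 = 218,213.9432

A$218,213.94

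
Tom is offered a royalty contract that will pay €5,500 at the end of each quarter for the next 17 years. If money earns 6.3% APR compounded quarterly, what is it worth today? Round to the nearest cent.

€228,542.38

i = 0.063/4 = 0.01575 per quarter; n = 17·4 = 68.
PV = PMT · [1 − (1+i)^(−n)] / i = 5500 · 41.553159 = 228,542.3755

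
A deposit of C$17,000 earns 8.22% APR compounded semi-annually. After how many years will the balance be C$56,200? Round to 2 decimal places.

Periodic rate i = 0.0822/2 = 0.0411.
n = ln(56200/17000) / ln(1+0.0411) = ln(3.30588) / 0.040278 = 29.6864 half-years
= 29.6864/2 years

14.84 years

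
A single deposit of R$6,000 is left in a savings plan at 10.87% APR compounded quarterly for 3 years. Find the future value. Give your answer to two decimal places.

R$8,277.22

Periodic rate i = 0.1087/4 = 0.027175; n = 3 × 4 = 12 periods.
FV = PV·(1+i)^n = 6,000 × 1.379537 = 8,277.2208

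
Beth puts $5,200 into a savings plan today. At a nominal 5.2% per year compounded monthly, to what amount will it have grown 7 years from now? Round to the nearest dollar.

$7,477

Periodic rate i = 0.052/12 = 0.00433333; n = 7 × 12 = 84 periods.
FV = 5,200 × (1 + 0.00433333)^84 = 7,477.3035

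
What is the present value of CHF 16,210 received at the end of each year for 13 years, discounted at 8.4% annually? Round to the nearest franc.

PV = 16210 × [1 − (1+0.084)^(−13)] / 0.084 = 16210 × 7.732803 = 125,348.7330

CHF 125,349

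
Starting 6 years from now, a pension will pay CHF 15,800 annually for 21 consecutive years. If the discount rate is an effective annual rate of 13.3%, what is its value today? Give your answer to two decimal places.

CHF 59,007.14

PV at t=5 (ordinary 21-year annuity): 15800 × a(21|0.133) = 15800 × 6.972637 = 110,167.6573
PV₀ = 110,167.6573 / (1+0.133)^5 = 110,167.6573 / 1.867022 = 59,007.1399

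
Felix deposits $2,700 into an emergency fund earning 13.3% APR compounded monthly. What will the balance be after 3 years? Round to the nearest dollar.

i = 0.133/12 = 0.0110833 per month; n = 3·12 = 36.
FV = 2,700 × (1 + 0.0110833)^36 = 4,015.0783

$4,015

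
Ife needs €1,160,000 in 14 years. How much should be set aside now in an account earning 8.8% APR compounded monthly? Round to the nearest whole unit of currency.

With 12 periods per year: i = 0.00733333, n = 168.
PV = FV·(1+i)^(−n) = 1,160,000 × 0.293023 = 339,906.5250

€339,907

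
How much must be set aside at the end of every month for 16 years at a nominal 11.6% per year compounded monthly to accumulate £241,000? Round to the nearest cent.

£436.16

i = 0.116/12 = 0.00966667 per month; n = 16·12 = 192.
PMT = 241000 / ( [(1+0.00966667)^192 − 1] / 0.00966667 ) = 241000 / 552.550200 = 436.1595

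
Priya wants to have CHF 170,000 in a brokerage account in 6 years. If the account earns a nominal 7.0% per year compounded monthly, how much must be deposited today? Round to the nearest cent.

CHF 111,834.34

With 12 periods per year: i = 0.00583333, n = 72.
PV = 170,000 / (1 + 0.00583333)^72 = 170,000 / 1.520106 = 111,834.3428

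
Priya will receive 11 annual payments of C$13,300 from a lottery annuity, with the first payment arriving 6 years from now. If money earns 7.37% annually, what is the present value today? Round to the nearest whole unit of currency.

C$68,621

PV at t=5 (ordinary 11-year annuity): 13300 × a(11|0.0737) = 13300 × 7.362403 = 97,919.9605
Discount back 5 years: 97,919.9605 × (1+0.0737)^(−5) = 97,919.9605 × 0.700786 = 68,620.9086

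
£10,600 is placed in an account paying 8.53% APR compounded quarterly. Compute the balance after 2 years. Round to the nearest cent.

£12,549.24

i = 0.0853/4 = 0.021325 per quarter; n = 2·4 = 8.
10,600 × (1+0.021325)^8 = 10,600 × 1.183891 = 12,549.2441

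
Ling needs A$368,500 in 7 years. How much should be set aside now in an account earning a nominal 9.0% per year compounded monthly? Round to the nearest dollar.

i = 0.09/12 = 0.0075 per month; n = 7·12 = 84.
PV = 368,500 / (1 + 0.0075)^84 = 368,500 / 1.873202 = 196,721.9804

A$196,722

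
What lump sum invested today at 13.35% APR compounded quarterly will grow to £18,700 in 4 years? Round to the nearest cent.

£11,058.96

With 4 periods per year: i = 0.033375, n = 16.
Discount factor = (1+0.033375)^(−16) = 0.591388; PV = 18,700 × 0.591388 = 11,058.9628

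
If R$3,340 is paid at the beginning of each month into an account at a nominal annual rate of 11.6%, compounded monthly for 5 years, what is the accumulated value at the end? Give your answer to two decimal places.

R$272,482.11

With 12 periods per year: i = 0.00966667, n = 60.
Accumulation factor s(60|0.00966667) × (1+i) = 81.581470; FV = 3340 × 81.581470 = 272,482.1090
(Beginning-of-period payments → annuity-due factor ×(1+i).)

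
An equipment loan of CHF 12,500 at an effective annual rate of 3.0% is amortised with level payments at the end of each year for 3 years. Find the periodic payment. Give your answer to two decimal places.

Annuity-PV factor = 2.828611; PMT = 12500 / 2.828611 = 4,419.1295

CHF 4,419.13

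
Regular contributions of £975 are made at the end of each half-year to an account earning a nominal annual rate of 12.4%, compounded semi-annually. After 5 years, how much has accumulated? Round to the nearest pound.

£12,973

i = 0.124/2 = 0.062 per half-year; n = 5·2 = 10.
FV = PMT · [(1+i)^n − 1] / i = 975 · 13.305252 = 12,972.6206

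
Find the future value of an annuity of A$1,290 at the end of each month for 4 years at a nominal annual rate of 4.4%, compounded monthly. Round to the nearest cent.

A$67,568.19

Periodic rate i = 0.044/12 = 0.00366667; n = 4 × 12 = 48 periods.
Accumulation factor s(48|0.00366667) = 52.378445; FV = 1290 × 52.378445 = 67,568.1941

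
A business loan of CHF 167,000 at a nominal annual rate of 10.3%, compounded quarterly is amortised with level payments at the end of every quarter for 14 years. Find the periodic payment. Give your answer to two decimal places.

Periodic rate i = 0.103/4 = 0.02575; n = 14 × 4 = 56 periods.
PMT = 167000 / ( [1 − (1+0.02575)^(−56)] / 0.02575 ) = 167000 / 29.483106 = 5,664.2608

CHF 5,664.26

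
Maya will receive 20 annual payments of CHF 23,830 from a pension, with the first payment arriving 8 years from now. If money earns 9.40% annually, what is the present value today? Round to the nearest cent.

PV at t=7 (ordinary 20-year annuity): 23830 × a(20|0.094) = 23830 × 8.874188 = 211,471.8927
Discount back 7 years: 211,471.8927 × (1+0.094)^(−7) = 211,471.8927 × 0.533186 = 112,753.8548

CHF 112,753.85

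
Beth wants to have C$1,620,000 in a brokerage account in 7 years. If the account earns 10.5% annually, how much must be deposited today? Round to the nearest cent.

PV = FV·(1+i)^(−n) = 1,620,000 × 0.497123 = 805,339.6255

C$805,339.63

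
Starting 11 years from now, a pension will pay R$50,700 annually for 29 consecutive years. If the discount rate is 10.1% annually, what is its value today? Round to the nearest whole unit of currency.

R$180,009

Value one period before first payment (t=10): 50700 × [1 − (1+0.101)^(−29)] / 0.101 = 50700 × 9.293070 = 471,158.6580
PV₀ = 471,158.6580 / (1+0.101)^10 = 471,158.6580 / 2.617419 = 180,008.9035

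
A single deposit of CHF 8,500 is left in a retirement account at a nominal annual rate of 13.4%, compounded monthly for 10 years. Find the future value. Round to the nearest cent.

CHF 32,221.69

With 12 periods per year: i = 0.0111667, n = 120.
8,500 × (1+0.0111667)^120 = 8,500 × 3.790787 = 32,221.6869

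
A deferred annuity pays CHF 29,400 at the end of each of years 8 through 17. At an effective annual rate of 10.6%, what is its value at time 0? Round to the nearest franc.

PV at t=7 (ordinary 10-year annuity): 29400 × a(10|0.106) = 29400 × 5.989330 = 176,086.3020
PV₀ = 176,086.3020 / (1+0.106)^7 = 176,086.3020 / 2.024351 = 86,984.0619

CHF 86,984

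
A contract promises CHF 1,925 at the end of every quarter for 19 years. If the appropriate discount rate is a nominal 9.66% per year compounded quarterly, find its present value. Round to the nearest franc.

Periodic rate i = 0.0966/4 = 0.02415; n = 19 × 4 = 76 periods.
PV = PMT · [1 − (1+i)^(−n)] / i = 1925 · 34.655570 = 66,711.9714

CHF 66,712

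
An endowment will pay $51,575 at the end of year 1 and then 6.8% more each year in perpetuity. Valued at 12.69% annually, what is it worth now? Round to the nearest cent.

$875,636.67

PV = D₁/(r − g) = 51575/(0.1269 − 0.068) = 875,636.6723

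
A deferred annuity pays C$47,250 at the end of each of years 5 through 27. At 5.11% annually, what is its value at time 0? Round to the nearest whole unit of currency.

PV at t=4 (ordinary 23-year annuity): 47250 × a(23|0.0511) = 47250 × 13.349817 = 630,778.8527
Discount back 4 years: 630,778.8527 × (1+0.0511)^(−4) = 630,778.8527 × 0.819264 = 516,774.3871

C$516,774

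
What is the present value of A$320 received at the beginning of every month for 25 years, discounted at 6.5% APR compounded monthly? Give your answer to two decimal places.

With 12 periods per year: i = 0.00541667, n = 300.
Annuity factor a(300|0.00541667) × (1+i) = 148.904918; PV = 320 × 148.904918 = 47,649.5736
(annuity-due: payments at period start, so ×(1+i).)

A$47,649.57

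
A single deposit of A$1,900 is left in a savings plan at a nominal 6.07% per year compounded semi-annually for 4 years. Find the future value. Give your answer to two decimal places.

With 2 periods per year: i = 0.03035, n = 8.
FV = PV·(1+i)^n = 1,900 × 1.270218 = 2,413.4139

A$2,413.41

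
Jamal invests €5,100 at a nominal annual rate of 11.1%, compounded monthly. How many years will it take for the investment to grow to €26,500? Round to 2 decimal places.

Periodic rate i = 0.111/12 = 0.00925.
(1+i)^n = 26500/5100 = 5.19608, so n = ln 5.19608 / ln 1.00925 = 178.9745 months
= 178.9745/12 years

14.91 years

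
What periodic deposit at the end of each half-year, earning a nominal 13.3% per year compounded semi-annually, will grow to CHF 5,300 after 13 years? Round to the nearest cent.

CHF 81.34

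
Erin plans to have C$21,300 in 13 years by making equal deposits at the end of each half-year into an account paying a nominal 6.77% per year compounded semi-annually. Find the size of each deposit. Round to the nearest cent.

C$523.88

i = 0.0677/2 = 0.03385 per half-year; n = 13·2 = 26.
FV-annuity factor = 40.657910; PMT = 21300 / 40.657910 = 523.8833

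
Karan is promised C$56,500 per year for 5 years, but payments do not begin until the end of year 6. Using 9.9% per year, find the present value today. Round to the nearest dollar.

PV at t=5 (ordinary 5-year annuity): 56500 × a(5|0.099) = 56500 × 3.800491 = 214,727.7327
Discount back 5 years: 214,727.7327 × (1+0.099)^(−5) = 214,727.7327 × 0.623751 = 133,936.7253

C$133,937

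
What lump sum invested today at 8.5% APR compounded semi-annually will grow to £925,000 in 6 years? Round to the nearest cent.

£561,343.85

Periodic rate i = 0.085/2 = 0.0425; n = 6 × 2 = 12 periods.
PV = 925,000 / (1 + 0.0425)^12 = 925,000 / 1.647831 = 561,343.8501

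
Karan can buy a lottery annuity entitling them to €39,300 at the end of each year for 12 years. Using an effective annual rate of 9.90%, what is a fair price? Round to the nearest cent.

€269,094.87

PV = PMT · [1 − (1+i)^(−n)] / i = 39300 · 6.847198 = 269,094.8736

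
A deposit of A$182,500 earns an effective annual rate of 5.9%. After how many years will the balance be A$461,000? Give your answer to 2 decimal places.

16.16 years

n = ln(461000/182500) / ln(1+0.059) = ln(2.52603) / 0.057325 = 16.1648 years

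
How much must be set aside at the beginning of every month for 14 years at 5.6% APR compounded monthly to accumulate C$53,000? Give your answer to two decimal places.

With 12 periods per year: i = 0.00466667, n = 168.
PMT = 53000 / ( [(1+0.00466667)^168 − 1] / 0.00466667 × (1+i) ) = 53000 / 255.377309 = 207.5361

C$207.54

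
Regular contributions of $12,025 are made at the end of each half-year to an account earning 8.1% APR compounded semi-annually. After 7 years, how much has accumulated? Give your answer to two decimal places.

With 2 periods per year: i = 0.0405, n = 14.
FV = PMT · [(1+i)^n − 1] / i = 12025 · 18.354777 = 220,716.1896

$220,716.19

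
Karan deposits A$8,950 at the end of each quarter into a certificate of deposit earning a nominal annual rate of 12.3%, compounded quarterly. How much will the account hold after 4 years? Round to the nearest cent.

Periodic rate i = 0.123/4 = 0.03075; n = 4 × 4 = 16 periods.
FV = 8950 × [(1+0.03075)^16 − 1] / 0.03075 = 8950 × 20.276569 = 181,475.2922

A$181,475.29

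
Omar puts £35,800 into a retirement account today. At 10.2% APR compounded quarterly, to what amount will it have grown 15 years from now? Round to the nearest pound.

£162,190

With 4 periods per year: i = 0.0255, n = 60.
FV = 35,800 × (1 + 0.0255)^60 = 162,189.5650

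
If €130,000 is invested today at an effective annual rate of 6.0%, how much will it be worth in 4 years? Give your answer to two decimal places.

FV = PV·(1+i)^n = 130,000 × 1.262477 = 164,122.0048

€164,122.00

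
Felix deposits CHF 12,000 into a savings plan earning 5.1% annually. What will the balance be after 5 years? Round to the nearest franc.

FV = 12,000 × (1 + 0.051)^5 = 15,388.4482

CHF 15,388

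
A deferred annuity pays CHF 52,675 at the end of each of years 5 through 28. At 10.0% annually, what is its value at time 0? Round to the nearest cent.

PV at t=4 (ordinary 24-year annuity): 52675 × a(24|0.1) = 52675 × 8.984744 = 473,271.3913
Discount back 4 years: 473,271.3913 × (1+0.1)^(−4) = 473,271.3913 × 0.683013 = 323,250.7283

CHF 323,250.73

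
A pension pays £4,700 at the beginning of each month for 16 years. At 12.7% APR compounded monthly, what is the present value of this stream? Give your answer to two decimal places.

£389,338.14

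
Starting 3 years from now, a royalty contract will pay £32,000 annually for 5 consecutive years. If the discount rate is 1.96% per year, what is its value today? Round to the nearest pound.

PV at t=2 (ordinary 5-year annuity): 32000 × a(5|0.0196) = 32000 × 4.718937 = 151,005.9692
PV₀ = 151,005.9692 / (1+0.0196)^2 = 151,005.9692 / 1.039584 = 145,256.1274

£145,256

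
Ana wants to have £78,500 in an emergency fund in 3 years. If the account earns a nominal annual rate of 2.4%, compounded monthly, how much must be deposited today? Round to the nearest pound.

£73,052

With 12 periods per year: i = 0.002, n = 36.
PV = 78,500 / (1 + 0.002)^36 = 78,500 / 1.074578 = 73,051.9279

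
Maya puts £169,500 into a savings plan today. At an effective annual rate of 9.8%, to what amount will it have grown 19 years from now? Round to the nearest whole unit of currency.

£1,001,415

FV = 169,500 × (1 + 0.098)^19 = 1,001,415.1669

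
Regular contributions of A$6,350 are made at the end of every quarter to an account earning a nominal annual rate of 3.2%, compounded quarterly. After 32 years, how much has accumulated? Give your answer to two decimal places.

A$1,407,309.83

Periodic rate i = 0.032/4 = 0.008; n = 32 × 4 = 128 periods.
FV = 6350 × [(1+0.008)^128 − 1] / 0.008 = 6350 × 221.623596 = 1,407,309.8323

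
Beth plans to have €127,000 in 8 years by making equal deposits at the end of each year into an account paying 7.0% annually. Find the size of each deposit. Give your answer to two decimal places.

€12,378.41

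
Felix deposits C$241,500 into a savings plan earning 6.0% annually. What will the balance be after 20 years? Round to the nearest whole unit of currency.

C$774,523

FV = 241,500 × (1 + 0.06)^20 = 774,523.2165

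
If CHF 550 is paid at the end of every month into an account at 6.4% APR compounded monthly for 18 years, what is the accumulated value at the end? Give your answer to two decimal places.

CHF 222,218.23

With 12 periods per year: i = 0.00533333, n = 216.
Accumulation factor s(216|0.00533333) = 404.033149; FV = 550 × 404.033149 = 222,218.2321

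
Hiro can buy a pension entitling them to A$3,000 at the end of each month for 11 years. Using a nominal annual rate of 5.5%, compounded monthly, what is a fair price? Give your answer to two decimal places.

i = 0.055/12 = 0.00458333 per month; n = 11·12 = 132.
PV = 3000 × [1 − (1+0.00458333)^(−132)] / 0.00458333 = 3000 × 98.873509 = 296,620.5256

A$296,620.53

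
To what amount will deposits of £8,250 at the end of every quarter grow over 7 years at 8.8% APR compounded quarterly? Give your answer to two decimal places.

With 4 periods per year: i = 0.022, n = 28.
FV = 8250 × [(1+0.022)^28 − 1] / 0.022 = 8250 × 38.144708 = 314,693.8447

£314,693.84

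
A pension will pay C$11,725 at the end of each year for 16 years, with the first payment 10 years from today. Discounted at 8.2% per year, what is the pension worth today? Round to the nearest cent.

PV at t=9 (ordinary 16-year annuity): 11725 × a(16|0.082) = 11725 × 8.739311 = 102,468.4216
Discount back 9 years: 102,468.4216 × (1+0.082)^(−9) = 102,468.4216 × 0.491988 = 50,413.2504

C$50,413.25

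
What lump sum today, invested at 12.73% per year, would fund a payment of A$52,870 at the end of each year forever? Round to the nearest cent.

A$415,318.15

PV = PMT / i = 52870 / 0.1273 = 415,318.1461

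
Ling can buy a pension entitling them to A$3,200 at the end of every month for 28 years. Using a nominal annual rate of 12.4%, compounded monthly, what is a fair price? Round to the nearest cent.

A$299,887.56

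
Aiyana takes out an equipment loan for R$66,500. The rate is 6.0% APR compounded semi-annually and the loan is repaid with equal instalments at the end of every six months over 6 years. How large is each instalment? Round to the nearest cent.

Periodic rate i = 0.06/2 = 0.03; n = 6 × 2 = 12 periods.
PMT = 66500 / ( [1 − (1+0.03)^(−12)] / 0.03 ) = 66500 / 9.954004 = 6,680.7287

R$6,680.73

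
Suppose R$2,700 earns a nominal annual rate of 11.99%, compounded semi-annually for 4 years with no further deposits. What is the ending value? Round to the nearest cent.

R$4,301.77

i = 0.1199/2 = 0.05995 per half-year; n = 4·2 = 8.
2,700 × (1+0.05995)^8 = 2,700 × 1.593247 = 4,301.7661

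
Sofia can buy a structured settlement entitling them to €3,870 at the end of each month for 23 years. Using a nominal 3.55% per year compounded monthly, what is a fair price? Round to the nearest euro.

Periodic rate i = 0.0355/12 = 0.00295833; n = 23 × 12 = 276 periods.
Annuity factor a(276|0.00295833) = 188.447686; PV = 3870 × 188.447686 = 729,292.5452

€729,293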